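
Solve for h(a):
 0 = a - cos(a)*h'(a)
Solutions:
 h(a) = C1 + Integral(a/cos(a), a)


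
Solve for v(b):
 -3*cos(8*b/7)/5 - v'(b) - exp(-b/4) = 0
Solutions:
 v(b) = C1 - 21*sin(8*b/7)/40 + 4*exp(-b/4)


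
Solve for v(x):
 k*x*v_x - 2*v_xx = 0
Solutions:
 v(x) = Piecewise((-sqrt(pi)*C1*erf(x*sqrt(-k)/2)/sqrt(-k) - C2, (k > 0) | (k < 0)), (-C1*x - C2, True))


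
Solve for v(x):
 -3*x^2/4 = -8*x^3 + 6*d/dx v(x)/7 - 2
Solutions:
 v(x) = C1 + 7*x^4/3 - 7*x^3/24 + 7*x/3


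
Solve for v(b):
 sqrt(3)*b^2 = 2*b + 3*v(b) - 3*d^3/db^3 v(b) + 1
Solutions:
 v(b) = C3*exp(b) + sqrt(3)*b^2/3 - 2*b/3 + (C1*sin(sqrt(3)*b/2) + C2*cos(sqrt(3)*b/2))*exp(-b/2) - 1/3


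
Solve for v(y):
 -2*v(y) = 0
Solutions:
 v(y) = 0


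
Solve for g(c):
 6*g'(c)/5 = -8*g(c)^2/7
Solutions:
 g(c) = 21/(C1 + 20*c)


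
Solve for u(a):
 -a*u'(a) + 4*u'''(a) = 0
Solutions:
 u(a) = C1 + Integral(C2*airyai(2^(1/3)*a/2) + C3*airybi(2^(1/3)*a/2), a)


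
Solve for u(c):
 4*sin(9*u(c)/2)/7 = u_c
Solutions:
 -4*c/7 + log(cos(9*u(c)/2) - 1)/9 - log(cos(9*u(c)/2) + 1)/9 = C1


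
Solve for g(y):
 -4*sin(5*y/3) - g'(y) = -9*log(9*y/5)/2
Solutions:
 g(y) = C1 + 9*y*log(y)/2 - 9*y*log(5)/2 - 9*y/2 + 9*y*log(3) + 12*cos(5*y/3)/5


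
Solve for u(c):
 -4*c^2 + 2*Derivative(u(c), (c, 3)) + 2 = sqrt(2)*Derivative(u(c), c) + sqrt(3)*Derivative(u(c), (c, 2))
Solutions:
 u(c) = C1 + C2*exp(c*(sqrt(3) + sqrt(3 + 8*sqrt(2)))/4) + C3*exp(c*(-sqrt(3 + 8*sqrt(2)) + sqrt(3))/4) - 2*sqrt(2)*c^3/3 + 2*sqrt(3)*c^2 - 8*c - 5*sqrt(2)*c


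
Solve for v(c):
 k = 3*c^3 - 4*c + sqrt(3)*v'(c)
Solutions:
 v(c) = C1 - sqrt(3)*c^4/4 + 2*sqrt(3)*c^2/3 + sqrt(3)*c*k/3


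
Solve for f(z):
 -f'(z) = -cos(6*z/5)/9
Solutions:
 f(z) = C1 + 5*sin(6*z/5)/54


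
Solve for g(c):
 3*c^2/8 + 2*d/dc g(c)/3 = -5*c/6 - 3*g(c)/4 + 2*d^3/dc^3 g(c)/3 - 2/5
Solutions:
 g(c) = C1*exp(-c*(8*18^(1/3)/(sqrt(5793) + 81)^(1/3) + 12^(1/3)*(sqrt(5793) + 81)^(1/3))/24)*sin(2^(1/3)*3^(1/6)*c*(-2^(1/3)*3^(2/3)*(sqrt(5793) + 81)^(1/3)/24 + (sqrt(5793) + 81)^(-1/3))) + C2*exp(-c*(8*18^(1/3)/(sqrt(5793) + 81)^(1/3) + 12^(1/3)*(sqrt(5793) + 81)^(1/3))/24)*cos(2^(1/3)*3^(1/6)*c*(-2^(1/3)*3^(2/3)*(sqrt(5793) + 81)^(1/3)/24 + (sqrt(5793) + 81)^(-1/3))) + C3*exp(c*(8*18^(1/3)/(sqrt(5793) + 81)^(1/3) + 12^(1/3)*(sqrt(5793) + 81)^(1/3))/12) - c^2/2 - 2*c/9 - 136/405


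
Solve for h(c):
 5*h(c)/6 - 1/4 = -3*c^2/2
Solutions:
 h(c) = 3/10 - 9*c^2/5


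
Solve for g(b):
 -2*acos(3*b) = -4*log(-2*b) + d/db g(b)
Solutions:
 g(b) = C1 + 4*b*log(-b) - 2*b*acos(3*b) - 4*b + 4*b*log(2) + 2*sqrt(1 - 9*b^2)/3


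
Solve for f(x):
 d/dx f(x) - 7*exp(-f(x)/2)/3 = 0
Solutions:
 f(x) = 2*log(C1 + 7*x/6)


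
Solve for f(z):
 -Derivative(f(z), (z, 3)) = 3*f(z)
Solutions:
 f(z) = C3*exp(-3^(1/3)*z) + (C1*sin(3^(5/6)*z/2) + C2*cos(3^(5/6)*z/2))*exp(3^(1/3)*z/2)


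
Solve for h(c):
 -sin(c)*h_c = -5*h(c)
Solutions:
 h(c) = C1*sqrt(cos(c) - 1)*(cos(c)^2 - 2*cos(c) + 1)/(sqrt(cos(c) + 1)*(cos(c)^2 + 2*cos(c) + 1))


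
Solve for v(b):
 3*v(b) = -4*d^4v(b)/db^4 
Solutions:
 v(b) = (C1*sin(3^(1/4)*b/2) + C2*cos(3^(1/4)*b/2))*exp(-3^(1/4)*b/2) + (C3*sin(3^(1/4)*b/2) + C4*cos(3^(1/4)*b/2))*exp(3^(1/4)*b/2)


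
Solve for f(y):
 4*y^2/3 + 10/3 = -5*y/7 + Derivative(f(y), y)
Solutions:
 f(y) = C1 + 4*y^3/9 + 5*y^2/14 + 10*y/3


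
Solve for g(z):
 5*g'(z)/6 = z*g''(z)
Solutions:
 g(z) = C1 + C2*z^(11/6)


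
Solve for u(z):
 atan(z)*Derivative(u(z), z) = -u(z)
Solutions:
 u(z) = C1*exp(-Integral(1/atan(z), z))


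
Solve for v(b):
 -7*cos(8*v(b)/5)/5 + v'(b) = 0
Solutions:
 -7*b/5 - 5*log(sin(8*v(b)/5) - 1)/16 + 5*log(sin(8*v(b)/5) + 1)/16 = C1


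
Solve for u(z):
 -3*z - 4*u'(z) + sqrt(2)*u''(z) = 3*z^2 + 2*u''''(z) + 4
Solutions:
 u(z) = C1 + C2*exp(3^(1/3)*z*(sqrt(2)*3^(1/3)/(sqrt(3)*sqrt(108 - sqrt(2))/2 + 9)^(1/3) + 2*(sqrt(3)*sqrt(108 - sqrt(2))/2 + 9)^(1/3))/12)*sin(z*(-3*sqrt(6)/(3*sqrt(3)*sqrt(108 - sqrt(2))/2 + 27)^(1/3) + 2*sqrt(3)*(3*sqrt(3)*sqrt(108 - sqrt(2))/2 + 27)^(1/3))/12) + C3*exp(3^(1/3)*z*(sqrt(2)*3^(1/3)/(sqrt(3)*sqrt(108 - sqrt(2))/2 + 9)^(1/3) + 2*(sqrt(3)*sqrt(108 - sqrt(2))/2 + 9)^(1/3))/12)*cos(z*(-3*sqrt(6)/(3*sqrt(3)*sqrt(108 - sqrt(2))/2 + 27)^(1/3) + 2*sqrt(3)*(3*sqrt(3)*sqrt(108 - sqrt(2))/2 + 27)^(1/3))/12) + C4*exp(-3^(1/3)*z*(sqrt(2)*3^(1/3)/(sqrt(3)*sqrt(108 - sqrt(2))/2 + 9)^(1/3) + 2*(sqrt(3)*sqrt(108 - sqrt(2))/2 + 9)^(1/3))/6) - z^3/4 - 3*z^2/8 - 3*sqrt(2)*z^2/16 - 19*z/16 - 3*sqrt(2)*z/16


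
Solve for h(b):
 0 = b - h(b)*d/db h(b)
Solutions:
 h(b) = -sqrt(C1 + b^2)
 h(b) = sqrt(C1 + b^2)


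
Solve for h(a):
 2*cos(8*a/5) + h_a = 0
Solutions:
 h(a) = C1 - 5*sin(8*a/5)/4


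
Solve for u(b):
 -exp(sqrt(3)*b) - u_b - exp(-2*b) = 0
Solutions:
 u(b) = C1 - sqrt(3)*exp(sqrt(3)*b)/3 + exp(-2*b)/2


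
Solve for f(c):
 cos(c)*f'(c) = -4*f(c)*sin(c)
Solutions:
 f(c) = C1*cos(c)^4


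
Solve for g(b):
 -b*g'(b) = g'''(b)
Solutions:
 g(b) = C1 + Integral(C2*airyai(-b) + C3*airybi(-b), b)


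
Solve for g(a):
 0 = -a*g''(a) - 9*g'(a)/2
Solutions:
 g(a) = C1 + C2/a^(7/2)


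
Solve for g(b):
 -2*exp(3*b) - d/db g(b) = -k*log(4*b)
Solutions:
 g(b) = C1 + b*k*log(b) + b*k*(-1 + 2*log(2)) - 2*exp(3*b)/3


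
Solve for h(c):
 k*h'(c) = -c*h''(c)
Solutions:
 h(c) = C1 + c^(1 - re(k))*(C2*sin(log(c)*Abs(im(k))) + C3*cos(log(c)*im(k)))


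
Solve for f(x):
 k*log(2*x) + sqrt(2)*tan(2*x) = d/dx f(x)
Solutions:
 f(x) = C1 + k*x*(log(x) - 1) + k*x*log(2) - sqrt(2)*log(cos(2*x))/2


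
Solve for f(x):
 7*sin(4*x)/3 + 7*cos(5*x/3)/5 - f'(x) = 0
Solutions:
 f(x) = C1 + 21*sin(5*x/3)/25 - 7*cos(4*x)/12


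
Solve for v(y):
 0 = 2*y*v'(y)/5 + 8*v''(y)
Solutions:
 v(y) = C1 + C2*erf(sqrt(10)*y/20)


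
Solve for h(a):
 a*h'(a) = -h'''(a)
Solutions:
 h(a) = C1 + Integral(C2*airyai(-a) + C3*airybi(-a), a)


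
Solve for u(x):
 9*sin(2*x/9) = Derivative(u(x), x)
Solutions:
 u(x) = C1 - 81*cos(2*x/9)/2


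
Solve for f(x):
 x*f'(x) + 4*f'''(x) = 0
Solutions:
 f(x) = C1 + Integral(C2*airyai(-2^(1/3)*x/2) + C3*airybi(-2^(1/3)*x/2), x)


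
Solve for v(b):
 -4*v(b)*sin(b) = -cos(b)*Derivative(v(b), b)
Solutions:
 v(b) = C1/cos(b)^4


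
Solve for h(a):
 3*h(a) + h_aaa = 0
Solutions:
 h(a) = C3*exp(-3^(1/3)*a) + (C1*sin(3^(5/6)*a/2) + C2*cos(3^(5/6)*a/2))*exp(3^(1/3)*a/2)


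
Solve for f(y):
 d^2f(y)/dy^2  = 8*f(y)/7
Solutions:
 f(y) = C1*exp(-2*sqrt(14)*y/7) + C2*exp(2*sqrt(14)*y/7)


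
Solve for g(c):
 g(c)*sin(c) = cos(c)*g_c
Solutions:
 g(c) = C1/cos(c)


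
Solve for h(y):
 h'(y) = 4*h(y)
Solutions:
 h(y) = C1*exp(4*y)


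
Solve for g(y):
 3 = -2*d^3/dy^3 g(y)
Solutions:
 g(y) = C1 + C2*y + C3*y^2 - y^3/4


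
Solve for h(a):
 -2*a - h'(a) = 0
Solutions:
 h(a) = C1 - a^2


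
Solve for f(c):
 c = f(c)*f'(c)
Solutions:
 f(c) = -sqrt(C1 + c^2)
 f(c) = sqrt(C1 + c^2)


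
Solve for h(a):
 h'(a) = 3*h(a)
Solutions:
 h(a) = C1*exp(3*a)


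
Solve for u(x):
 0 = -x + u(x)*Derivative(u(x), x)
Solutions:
 u(x) = -sqrt(C1 + x^2)
 u(x) = sqrt(C1 + x^2)


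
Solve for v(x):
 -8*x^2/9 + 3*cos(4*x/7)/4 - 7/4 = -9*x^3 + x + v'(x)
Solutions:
 v(x) = C1 + 9*x^4/4 - 8*x^3/27 - x^2/2 - 7*x/4 + 21*sin(4*x/7)/16


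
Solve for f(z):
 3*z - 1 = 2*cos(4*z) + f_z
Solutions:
 f(z) = C1 + 3*z^2/2 - z - sin(4*z)/2


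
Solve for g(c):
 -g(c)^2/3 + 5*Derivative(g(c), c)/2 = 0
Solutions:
 g(c) = -15/(C1 + 2*c)


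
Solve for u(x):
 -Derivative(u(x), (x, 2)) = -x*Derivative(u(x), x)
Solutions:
 u(x) = C1 + C2*erfi(sqrt(2)*x/2)


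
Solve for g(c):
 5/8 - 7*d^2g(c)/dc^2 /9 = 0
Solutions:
 g(c) = C1 + C2*c + 45*c^2/112


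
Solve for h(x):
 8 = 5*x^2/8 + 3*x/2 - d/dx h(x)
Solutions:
 h(x) = C1 + 5*x^3/24 + 3*x^2/4 - 8*x


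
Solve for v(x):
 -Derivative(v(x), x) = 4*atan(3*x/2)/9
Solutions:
 v(x) = C1 - 4*x*atan(3*x/2)/9 + 4*log(9*x^2 + 4)/27


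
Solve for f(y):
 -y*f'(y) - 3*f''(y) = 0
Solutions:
 f(y) = C1 + C2*erf(sqrt(6)*y/6)


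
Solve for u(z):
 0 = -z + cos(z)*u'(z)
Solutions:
 u(z) = C1 + Integral(z/cos(z), z)


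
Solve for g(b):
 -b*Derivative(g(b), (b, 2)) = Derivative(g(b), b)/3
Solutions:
 g(b) = C1 + C2*b^(2/3)


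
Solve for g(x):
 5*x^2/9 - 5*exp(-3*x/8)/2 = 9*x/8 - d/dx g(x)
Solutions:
 g(x) = C1 - 5*x^3/27 + 9*x^2/16 - 20*exp(-3*x/8)/3


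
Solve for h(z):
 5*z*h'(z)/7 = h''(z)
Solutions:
 h(z) = C1 + C2*erfi(sqrt(70)*z/14)


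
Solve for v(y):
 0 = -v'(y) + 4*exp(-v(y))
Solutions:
 v(y) = log(C1 + 4*y)


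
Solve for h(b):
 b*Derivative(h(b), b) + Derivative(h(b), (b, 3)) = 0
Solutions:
 h(b) = C1 + Integral(C2*airyai(-b) + C3*airybi(-b), b)


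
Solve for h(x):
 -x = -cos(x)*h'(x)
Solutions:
 h(x) = C1 + Integral(x/cos(x), x)


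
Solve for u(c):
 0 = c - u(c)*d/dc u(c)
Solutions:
 u(c) = -sqrt(C1 + c^2)
 u(c) = sqrt(C1 + c^2)


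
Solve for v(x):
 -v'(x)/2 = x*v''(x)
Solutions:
 v(x) = C1 + C2*sqrt(x)


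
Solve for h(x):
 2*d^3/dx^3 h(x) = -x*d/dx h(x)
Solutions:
 h(x) = C1 + Integral(C2*airyai(-2^(2/3)*x/2) + C3*airybi(-2^(2/3)*x/2), x)


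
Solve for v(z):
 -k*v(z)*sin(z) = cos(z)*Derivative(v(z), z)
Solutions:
 v(z) = C1*exp(k*log(cos(z)))


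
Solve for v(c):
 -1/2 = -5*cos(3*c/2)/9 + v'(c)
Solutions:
 v(c) = C1 - c/2 + 10*sin(3*c/2)/27


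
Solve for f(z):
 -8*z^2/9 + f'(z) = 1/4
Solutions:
 f(z) = C1 + 8*z^3/27 + z/4


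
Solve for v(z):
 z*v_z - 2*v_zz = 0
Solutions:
 v(z) = C1 + C2*erfi(z/2)


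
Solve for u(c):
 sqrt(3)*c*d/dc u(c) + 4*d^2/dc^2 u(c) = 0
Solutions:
 u(c) = C1 + C2*erf(sqrt(2)*3^(1/4)*c/4)


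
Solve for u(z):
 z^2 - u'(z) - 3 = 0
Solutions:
 u(z) = C1 + z^3/3 - 3*z


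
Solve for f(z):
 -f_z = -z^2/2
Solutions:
 f(z) = C1 + z^3/6


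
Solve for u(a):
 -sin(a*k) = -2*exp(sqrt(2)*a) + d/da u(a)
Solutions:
 u(a) = C1 + sqrt(2)*exp(sqrt(2)*a) + cos(a*k)/k


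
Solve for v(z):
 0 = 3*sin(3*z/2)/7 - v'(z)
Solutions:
 v(z) = C1 - 2*cos(3*z/2)/7


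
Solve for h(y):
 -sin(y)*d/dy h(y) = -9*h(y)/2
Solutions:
 h(y) = C1*(cos(y) - 1)^(1/4)*(cos(y)^2 - 2*cos(y) + 1)/((cos(y) + 1)^(1/4)*(cos(y)^2 + 2*cos(y) + 1))


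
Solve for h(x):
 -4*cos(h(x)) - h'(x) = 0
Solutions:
 h(x) = pi - asin((C1 + exp(8*x))/(C1 - exp(8*x)))
 h(x) = asin((C1 + exp(8*x))/(C1 - exp(8*x)))


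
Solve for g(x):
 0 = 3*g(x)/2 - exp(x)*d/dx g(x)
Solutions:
 g(x) = C1*exp(-3*exp(-x)/2)


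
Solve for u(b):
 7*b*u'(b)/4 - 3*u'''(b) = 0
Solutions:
 u(b) = C1 + Integral(C2*airyai(126^(1/3)*b/6) + C3*airybi(126^(1/3)*b/6), b)


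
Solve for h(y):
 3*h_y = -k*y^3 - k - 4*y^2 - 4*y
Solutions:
 h(y) = C1 - k*y^4/12 - k*y/3 - 4*y^3/9 - 2*y^2/3


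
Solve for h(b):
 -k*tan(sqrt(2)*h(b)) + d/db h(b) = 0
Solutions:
 h(b) = sqrt(2)*(pi - asin(C1*exp(sqrt(2)*b*k)))/2
 h(b) = sqrt(2)*asin(C1*exp(sqrt(2)*b*k))/2


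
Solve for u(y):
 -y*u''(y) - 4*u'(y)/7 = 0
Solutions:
 u(y) = C1 + C2*y^(3/7)


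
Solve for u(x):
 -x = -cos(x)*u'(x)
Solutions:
 u(x) = C1 + Integral(x/cos(x), x)


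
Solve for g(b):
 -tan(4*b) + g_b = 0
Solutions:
 g(b) = C1 - log(cos(4*b))/4


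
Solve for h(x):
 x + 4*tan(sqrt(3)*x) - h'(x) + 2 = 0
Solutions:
 h(x) = C1 + x^2/2 + 2*x - 4*sqrt(3)*log(cos(sqrt(3)*x))/3


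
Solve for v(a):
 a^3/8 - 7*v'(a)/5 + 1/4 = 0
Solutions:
 v(a) = C1 + 5*a^4/224 + 5*a/28


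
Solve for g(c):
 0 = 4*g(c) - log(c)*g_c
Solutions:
 g(c) = C1*exp(4*li(c))


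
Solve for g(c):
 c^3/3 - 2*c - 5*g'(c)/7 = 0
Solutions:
 g(c) = C1 + 7*c^4/60 - 7*c^2/5


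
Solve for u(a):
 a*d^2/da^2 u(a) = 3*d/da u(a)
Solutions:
 u(a) = C1 + C2*a^4


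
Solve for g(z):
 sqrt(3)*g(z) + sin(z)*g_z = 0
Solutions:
 g(z) = C1*(cos(z) + 1)^(sqrt(3)/2)/(cos(z) - 1)^(sqrt(3)/2)


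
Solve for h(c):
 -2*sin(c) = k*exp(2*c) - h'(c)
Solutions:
 h(c) = C1 + k*exp(2*c)/2 - 2*cos(c)


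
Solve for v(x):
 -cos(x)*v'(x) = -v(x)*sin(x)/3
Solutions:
 v(x) = C1/cos(x)^(1/3)


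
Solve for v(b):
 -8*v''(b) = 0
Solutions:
 v(b) = C1 + C2*b


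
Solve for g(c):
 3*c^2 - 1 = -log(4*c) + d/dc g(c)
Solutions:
 g(c) = C1 + c^3 + c*log(c) - 2*c + c*log(4)


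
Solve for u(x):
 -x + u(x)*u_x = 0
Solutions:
 u(x) = -sqrt(C1 + x^2)
 u(x) = sqrt(C1 + x^2)


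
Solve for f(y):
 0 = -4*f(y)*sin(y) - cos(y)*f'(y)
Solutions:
 f(y) = C1*cos(y)^4


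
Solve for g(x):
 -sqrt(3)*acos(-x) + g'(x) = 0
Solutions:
 g(x) = C1 + sqrt(3)*(x*acos(-x) + sqrt(1 - x^2))


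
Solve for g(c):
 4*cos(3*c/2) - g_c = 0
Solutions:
 g(c) = C1 + 8*sin(3*c/2)/3


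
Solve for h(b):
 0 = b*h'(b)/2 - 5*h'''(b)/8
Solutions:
 h(b) = C1 + Integral(C2*airyai(10^(2/3)*b/5) + C3*airybi(10^(2/3)*b/5), b)


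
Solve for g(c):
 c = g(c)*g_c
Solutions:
 g(c) = -sqrt(C1 + c^2)
 g(c) = sqrt(C1 + c^2)


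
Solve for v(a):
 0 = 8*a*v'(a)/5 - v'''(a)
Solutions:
 v(a) = C1 + Integral(C2*airyai(2*5^(2/3)*a/5) + C3*airybi(2*5^(2/3)*a/5), a)


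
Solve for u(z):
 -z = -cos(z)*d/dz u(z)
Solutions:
 u(z) = C1 + Integral(z/cos(z), z)


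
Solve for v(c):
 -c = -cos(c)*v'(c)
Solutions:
 v(c) = C1 + Integral(c/cos(c), c)


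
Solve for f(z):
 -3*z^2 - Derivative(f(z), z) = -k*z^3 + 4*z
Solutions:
 f(z) = C1 + k*z^4/4 - z^3 - 2*z^2


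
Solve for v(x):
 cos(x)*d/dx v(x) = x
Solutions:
 v(x) = C1 + Integral(x/cos(x), x)


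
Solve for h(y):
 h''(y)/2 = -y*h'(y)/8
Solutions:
 h(y) = C1 + C2*erf(sqrt(2)*y/4)


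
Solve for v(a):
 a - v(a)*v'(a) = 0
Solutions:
 v(a) = -sqrt(C1 + a^2)
 v(a) = sqrt(C1 + a^2)


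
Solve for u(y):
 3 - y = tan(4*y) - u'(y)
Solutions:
 u(y) = C1 + y^2/2 - 3*y - log(cos(4*y))/4


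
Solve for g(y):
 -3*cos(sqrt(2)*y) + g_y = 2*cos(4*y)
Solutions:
 g(y) = C1 + sin(4*y)/2 + 3*sqrt(2)*sin(sqrt(2)*y)/2


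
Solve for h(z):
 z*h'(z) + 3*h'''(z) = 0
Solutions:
 h(z) = C1 + Integral(C2*airyai(-3^(2/3)*z/3) + C3*airybi(-3^(2/3)*z/3), z)


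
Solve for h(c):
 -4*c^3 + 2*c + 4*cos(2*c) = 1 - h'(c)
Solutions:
 h(c) = C1 + c^4 - c^2 + c - 2*sin(2*c)


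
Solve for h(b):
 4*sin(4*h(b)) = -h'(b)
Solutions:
 h(b) = -acos((-C1 - exp(32*b))/(C1 - exp(32*b)))/4 + pi/2
 h(b) = acos((-C1 - exp(32*b))/(C1 - exp(32*b)))/4


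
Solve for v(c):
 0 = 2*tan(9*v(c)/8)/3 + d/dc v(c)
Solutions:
 v(c) = -8*asin(C1*exp(-3*c/4))/9 + 8*pi/9
 v(c) = 8*asin(C1*exp(-3*c/4))/9


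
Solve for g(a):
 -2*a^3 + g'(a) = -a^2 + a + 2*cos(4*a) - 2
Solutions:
 g(a) = C1 + a^4/2 - a^3/3 + a^2/2 - 2*a + sin(4*a)/2


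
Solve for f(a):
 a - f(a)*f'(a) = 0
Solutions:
 f(a) = -sqrt(C1 + a^2)
 f(a) = sqrt(C1 + a^2)


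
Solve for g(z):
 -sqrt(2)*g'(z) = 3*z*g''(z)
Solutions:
 g(z) = C1 + C2*z^(1 - sqrt(2)/3)


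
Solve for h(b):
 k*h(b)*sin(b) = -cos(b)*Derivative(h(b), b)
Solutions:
 h(b) = C1*exp(k*log(cos(b)))


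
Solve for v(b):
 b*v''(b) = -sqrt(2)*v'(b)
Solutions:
 v(b) = C1 + C2*b^(1 - sqrt(2))


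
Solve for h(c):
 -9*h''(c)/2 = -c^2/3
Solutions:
 h(c) = C1 + C2*c + c^4/162


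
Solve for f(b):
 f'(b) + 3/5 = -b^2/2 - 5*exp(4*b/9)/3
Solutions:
 f(b) = C1 - b^3/6 - 3*b/5 - 15*exp(4*b/9)/4


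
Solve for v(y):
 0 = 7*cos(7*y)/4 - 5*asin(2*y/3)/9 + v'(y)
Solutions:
 v(y) = C1 + 5*y*asin(2*y/3)/9 + 5*sqrt(9 - 4*y^2)/18 - sin(7*y)/4


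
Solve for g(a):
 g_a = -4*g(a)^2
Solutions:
 g(a) = 1/(C1 + 4*a)


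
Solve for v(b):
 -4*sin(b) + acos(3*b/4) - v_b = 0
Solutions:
 v(b) = C1 + b*acos(3*b/4) - sqrt(16 - 9*b^2)/3 + 4*cos(b)


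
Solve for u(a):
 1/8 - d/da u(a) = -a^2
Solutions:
 u(a) = C1 + a^3/3 + a/8


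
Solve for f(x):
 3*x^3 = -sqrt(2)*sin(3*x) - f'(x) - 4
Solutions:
 f(x) = C1 - 3*x^4/4 - 4*x + sqrt(2)*cos(3*x)/3


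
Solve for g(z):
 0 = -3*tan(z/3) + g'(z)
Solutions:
 g(z) = C1 - 9*log(cos(z/3))


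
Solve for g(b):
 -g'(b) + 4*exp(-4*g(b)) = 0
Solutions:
 g(b) = log(-I*(C1 + 16*b)^(1/4))
 g(b) = log(I*(C1 + 16*b)^(1/4))
 g(b) = log(-(C1 + 16*b)^(1/4))
 g(b) = log(C1 + 16*b)/4


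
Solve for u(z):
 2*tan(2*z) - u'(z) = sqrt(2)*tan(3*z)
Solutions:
 u(z) = C1 - log(cos(2*z)) + sqrt(2)*log(cos(3*z))/3


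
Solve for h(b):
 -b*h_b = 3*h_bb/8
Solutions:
 h(b) = C1 + C2*erf(2*sqrt(3)*b/3)


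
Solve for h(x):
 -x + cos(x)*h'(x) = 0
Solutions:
 h(x) = C1 + Integral(x/cos(x), x)


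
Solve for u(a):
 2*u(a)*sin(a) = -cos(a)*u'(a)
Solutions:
 u(a) = C1*cos(a)^2


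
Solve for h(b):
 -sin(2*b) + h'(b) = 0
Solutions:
 h(b) = C1 - cos(2*b)/2


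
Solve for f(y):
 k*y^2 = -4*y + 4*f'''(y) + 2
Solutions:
 f(y) = C1 + C2*y + C3*y^2 + k*y^5/240 + y^4/24 - y^3/12


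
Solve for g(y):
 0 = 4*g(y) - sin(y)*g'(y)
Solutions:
 g(y) = C1*(cos(y)^2 - 2*cos(y) + 1)/(cos(y)^2 + 2*cos(y) + 1)


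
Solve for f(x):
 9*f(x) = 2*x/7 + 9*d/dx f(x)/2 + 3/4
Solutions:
 f(x) = C1*exp(2*x) + 2*x/63 + 25/252


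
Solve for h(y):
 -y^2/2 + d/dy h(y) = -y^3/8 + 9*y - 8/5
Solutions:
 h(y) = C1 - y^4/32 + y^3/6 + 9*y^2/2 - 8*y/5


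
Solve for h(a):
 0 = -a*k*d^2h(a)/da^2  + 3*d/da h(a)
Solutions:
 h(a) = C1 + a^(((re(k) + 3)*re(k) + im(k)^2)/(re(k)^2 + im(k)^2))*(C2*sin(3*log(a)*Abs(im(k))/(re(k)^2 + im(k)^2)) + C3*cos(3*log(a)*im(k)/(re(k)^2 + im(k)^2)))


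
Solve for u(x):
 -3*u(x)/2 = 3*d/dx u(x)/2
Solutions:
 u(x) = C1*exp(-x)


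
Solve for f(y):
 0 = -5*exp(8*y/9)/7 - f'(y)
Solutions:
 f(y) = C1 - 45*exp(8*y/9)/56


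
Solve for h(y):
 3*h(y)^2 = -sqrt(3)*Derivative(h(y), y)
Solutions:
 h(y) = 1/(C1 + sqrt(3)*y)


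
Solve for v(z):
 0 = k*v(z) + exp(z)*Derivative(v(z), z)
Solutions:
 v(z) = C1*exp(k*exp(-z))


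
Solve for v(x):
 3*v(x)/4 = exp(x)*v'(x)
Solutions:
 v(x) = C1*exp(-3*exp(-x)/4)


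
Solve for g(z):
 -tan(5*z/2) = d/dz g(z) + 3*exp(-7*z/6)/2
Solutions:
 g(z) = C1 - log(tan(5*z/2)^2 + 1)/5 + 9*exp(-7*z/6)/7


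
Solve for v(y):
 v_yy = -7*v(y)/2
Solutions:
 v(y) = C1*sin(sqrt(14)*y/2) + C2*cos(sqrt(14)*y/2)


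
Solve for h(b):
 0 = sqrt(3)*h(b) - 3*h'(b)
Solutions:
 h(b) = C1*exp(sqrt(3)*b/3)


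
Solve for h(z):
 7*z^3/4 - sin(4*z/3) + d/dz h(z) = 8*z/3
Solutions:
 h(z) = C1 - 7*z^4/16 + 4*z^2/3 - 3*cos(4*z/3)/4


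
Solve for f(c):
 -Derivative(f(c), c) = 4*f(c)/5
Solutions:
 f(c) = C1*exp(-4*c/5)


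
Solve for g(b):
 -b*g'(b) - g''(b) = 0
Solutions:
 g(b) = C1 + C2*erf(sqrt(2)*b/2)


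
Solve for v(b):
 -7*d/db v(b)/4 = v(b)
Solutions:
 v(b) = C1*exp(-4*b/7)


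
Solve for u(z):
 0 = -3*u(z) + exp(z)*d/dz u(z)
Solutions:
 u(z) = C1*exp(-3*exp(-z))


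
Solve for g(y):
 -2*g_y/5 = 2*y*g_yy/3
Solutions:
 g(y) = C1 + C2*y^(2/5)


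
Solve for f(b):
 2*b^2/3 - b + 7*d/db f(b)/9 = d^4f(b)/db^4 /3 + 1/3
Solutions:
 f(b) = C1 + C4*exp(3^(2/3)*7^(1/3)*b/3) - 2*b^3/7 + 9*b^2/14 + 3*b/7 + (C2*sin(3^(1/6)*7^(1/3)*b/2) + C3*cos(3^(1/6)*7^(1/3)*b/2))*exp(-3^(2/3)*7^(1/3)*b/6)


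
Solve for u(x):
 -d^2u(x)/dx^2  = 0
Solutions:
 u(x) = C1 + C2*x


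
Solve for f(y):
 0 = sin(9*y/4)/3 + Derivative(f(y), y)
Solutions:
 f(y) = C1 + 4*cos(9*y/4)/27


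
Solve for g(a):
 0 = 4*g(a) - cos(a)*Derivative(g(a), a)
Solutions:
 g(a) = C1*(sin(a)^2 + 2*sin(a) + 1)/(sin(a)^2 - 2*sin(a) + 1)


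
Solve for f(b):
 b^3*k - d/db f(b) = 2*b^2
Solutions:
 f(b) = C1 + b^4*k/4 - 2*b^3/3


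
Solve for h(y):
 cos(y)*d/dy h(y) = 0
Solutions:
 h(y) = C1


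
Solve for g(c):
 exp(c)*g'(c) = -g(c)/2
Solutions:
 g(c) = C1*exp(exp(-c)/2)


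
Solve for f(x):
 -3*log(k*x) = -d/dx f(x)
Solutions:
 f(x) = C1 + 3*x*log(k*x) - 3*x


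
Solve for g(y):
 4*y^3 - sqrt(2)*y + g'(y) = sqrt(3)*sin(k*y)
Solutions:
 g(y) = C1 - y^4 + sqrt(2)*y^2/2 - sqrt(3)*cos(k*y)/k


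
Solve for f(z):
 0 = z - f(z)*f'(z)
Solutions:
 f(z) = -sqrt(C1 + z^2)
 f(z) = sqrt(C1 + z^2)


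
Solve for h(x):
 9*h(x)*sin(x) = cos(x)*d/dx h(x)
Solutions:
 h(x) = C1/cos(x)^9


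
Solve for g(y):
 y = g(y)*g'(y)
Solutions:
 g(y) = -sqrt(C1 + y^2)
 g(y) = sqrt(C1 + y^2)


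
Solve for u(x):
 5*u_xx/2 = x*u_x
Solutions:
 u(x) = C1 + C2*erfi(sqrt(5)*x/5)


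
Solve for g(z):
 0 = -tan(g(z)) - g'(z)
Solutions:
 g(z) = pi - asin(C1*exp(-z))
 g(z) = asin(C1*exp(-z))


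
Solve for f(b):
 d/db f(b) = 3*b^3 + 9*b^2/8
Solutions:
 f(b) = C1 + 3*b^4/4 + 3*b^3/8


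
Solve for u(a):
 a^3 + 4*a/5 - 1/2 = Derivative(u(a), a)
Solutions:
 u(a) = C1 + a^4/4 + 2*a^2/5 - a/2


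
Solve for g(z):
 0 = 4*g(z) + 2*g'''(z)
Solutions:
 g(z) = C3*exp(-2^(1/3)*z) + (C1*sin(2^(1/3)*sqrt(3)*z/2) + C2*cos(2^(1/3)*sqrt(3)*z/2))*exp(2^(1/3)*z/2)


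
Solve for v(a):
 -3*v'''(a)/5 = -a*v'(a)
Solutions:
 v(a) = C1 + Integral(C2*airyai(3^(2/3)*5^(1/3)*a/3) + C3*airybi(3^(2/3)*5^(1/3)*a/3), a)


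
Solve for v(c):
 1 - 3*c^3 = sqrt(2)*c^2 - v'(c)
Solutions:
 v(c) = C1 + 3*c^4/4 + sqrt(2)*c^3/3 - c


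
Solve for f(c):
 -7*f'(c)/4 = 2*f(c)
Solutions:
 f(c) = C1*exp(-8*c/7)


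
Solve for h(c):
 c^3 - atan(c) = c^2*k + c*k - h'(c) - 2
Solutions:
 h(c) = C1 - c^4/4 + c^3*k/3 + c^2*k/2 + c*atan(c) - 2*c - log(c^2 + 1)/2


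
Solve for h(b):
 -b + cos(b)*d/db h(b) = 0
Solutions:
 h(b) = C1 + Integral(b/cos(b), b)


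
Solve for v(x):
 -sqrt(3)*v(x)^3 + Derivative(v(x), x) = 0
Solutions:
 v(x) = -sqrt(2)*sqrt(-1/(C1 + sqrt(3)*x))/2
 v(x) = sqrt(2)*sqrt(-1/(C1 + sqrt(3)*x))/2


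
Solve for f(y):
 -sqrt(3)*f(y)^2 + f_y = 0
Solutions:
 f(y) = -1/(C1 + sqrt(3)*y)


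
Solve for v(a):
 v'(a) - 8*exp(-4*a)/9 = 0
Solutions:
 v(a) = C1 - 2*exp(-4*a)/9


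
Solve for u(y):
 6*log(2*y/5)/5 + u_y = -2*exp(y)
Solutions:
 u(y) = C1 - 6*y*log(y)/5 + 6*y*(-log(2) + 1 + log(5))/5 - 2*exp(y)


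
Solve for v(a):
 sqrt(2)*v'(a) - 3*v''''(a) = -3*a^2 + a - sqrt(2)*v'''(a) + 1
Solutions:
 v(a) = C1 + C2*exp(a*(-2^(2/3)*(9*sqrt(1506) + 247*sqrt(2))^(1/3) - 4*2^(1/3)/(9*sqrt(1506) + 247*sqrt(2))^(1/3) + 4*sqrt(2))/36)*sin(2^(1/3)*sqrt(3)*a*(-2^(1/3)*(9*sqrt(1506) + 247*sqrt(2))^(1/3) + 4/(9*sqrt(1506) + 247*sqrt(2))^(1/3))/36) + C3*exp(a*(-2^(2/3)*(9*sqrt(1506) + 247*sqrt(2))^(1/3) - 4*2^(1/3)/(9*sqrt(1506) + 247*sqrt(2))^(1/3) + 4*sqrt(2))/36)*cos(2^(1/3)*sqrt(3)*a*(-2^(1/3)*(9*sqrt(1506) + 247*sqrt(2))^(1/3) + 4/(9*sqrt(1506) + 247*sqrt(2))^(1/3))/36) + C4*exp(a*(4*2^(1/3)/(9*sqrt(1506) + 247*sqrt(2))^(1/3) + 2*sqrt(2) + 2^(2/3)*(9*sqrt(1506) + 247*sqrt(2))^(1/3))/18) - sqrt(2)*a^3/2 + sqrt(2)*a^2/4 + 7*sqrt(2)*a/2


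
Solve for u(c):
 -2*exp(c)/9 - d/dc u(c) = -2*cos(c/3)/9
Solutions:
 u(c) = C1 - 2*exp(c)/9 + 2*sin(c/3)/3


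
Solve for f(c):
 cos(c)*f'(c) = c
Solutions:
 f(c) = C1 + Integral(c/cos(c), c)


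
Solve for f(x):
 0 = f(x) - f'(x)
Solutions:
 f(x) = C1*exp(x)


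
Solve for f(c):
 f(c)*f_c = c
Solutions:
 f(c) = -sqrt(C1 + c^2)
 f(c) = sqrt(C1 + c^2)


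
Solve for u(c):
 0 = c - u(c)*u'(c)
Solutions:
 u(c) = -sqrt(C1 + c^2)
 u(c) = sqrt(C1 + c^2)


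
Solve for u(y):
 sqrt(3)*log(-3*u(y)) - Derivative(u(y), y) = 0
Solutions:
 -sqrt(3)*Integral(1/(log(-_y) + log(3)), (_y, u(y)))/3 = C1 - y


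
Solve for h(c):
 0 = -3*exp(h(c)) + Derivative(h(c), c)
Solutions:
 h(c) = log(-1/(C1 + 3*c))


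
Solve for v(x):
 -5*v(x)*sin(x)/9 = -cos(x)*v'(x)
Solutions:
 v(x) = C1/cos(x)^(5/9)


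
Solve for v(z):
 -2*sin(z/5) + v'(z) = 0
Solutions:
 v(z) = C1 - 10*cos(z/5)


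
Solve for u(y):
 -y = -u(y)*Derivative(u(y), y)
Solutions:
 u(y) = -sqrt(C1 + y^2)
 u(y) = sqrt(C1 + y^2)


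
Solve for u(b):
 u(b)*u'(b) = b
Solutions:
 u(b) = -sqrt(C1 + b^2)
 u(b) = sqrt(C1 + b^2)


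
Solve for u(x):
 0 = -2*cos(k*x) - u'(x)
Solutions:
 u(x) = C1 - 2*sin(k*x)/k


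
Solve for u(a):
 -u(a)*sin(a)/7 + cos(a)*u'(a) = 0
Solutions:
 u(a) = C1/cos(a)^(1/7)


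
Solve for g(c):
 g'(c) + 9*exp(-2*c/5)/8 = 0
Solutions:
 g(c) = C1 + 45*exp(-2*c/5)/16


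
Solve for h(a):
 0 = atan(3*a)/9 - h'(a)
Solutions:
 h(a) = C1 + a*atan(3*a)/9 - log(9*a^2 + 1)/54


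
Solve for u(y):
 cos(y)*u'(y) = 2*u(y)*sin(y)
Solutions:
 u(y) = C1/cos(y)^2


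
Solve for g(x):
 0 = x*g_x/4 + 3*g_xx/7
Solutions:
 g(x) = C1 + C2*erf(sqrt(42)*x/12)


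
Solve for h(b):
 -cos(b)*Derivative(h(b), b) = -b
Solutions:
 h(b) = C1 + Integral(b/cos(b), b)


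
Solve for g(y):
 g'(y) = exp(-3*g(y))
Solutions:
 g(y) = log(C1 + 3*y)/3
 g(y) = log((-3^(1/3) - 3^(5/6)*I)*(C1 + y)^(1/3)/2)
 g(y) = log((-3^(1/3) + 3^(5/6)*I)*(C1 + y)^(1/3)/2)


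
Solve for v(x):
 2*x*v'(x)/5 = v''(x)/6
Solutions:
 v(x) = C1 + C2*erfi(sqrt(30)*x/5)


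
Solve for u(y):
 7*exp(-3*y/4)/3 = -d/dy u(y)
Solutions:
 u(y) = C1 + 28*exp(-3*y/4)/9


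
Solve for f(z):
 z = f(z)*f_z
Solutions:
 f(z) = -sqrt(C1 + z^2)
 f(z) = sqrt(C1 + z^2)


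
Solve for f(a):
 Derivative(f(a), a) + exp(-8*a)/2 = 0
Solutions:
 f(a) = C1 + exp(-8*a)/16


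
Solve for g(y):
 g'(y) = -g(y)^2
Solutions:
 g(y) = 1/(C1 + y)


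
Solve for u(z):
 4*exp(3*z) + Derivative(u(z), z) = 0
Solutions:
 u(z) = C1 - 4*exp(3*z)/3


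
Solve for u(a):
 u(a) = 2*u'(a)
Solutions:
 u(a) = C1*exp(a/2)


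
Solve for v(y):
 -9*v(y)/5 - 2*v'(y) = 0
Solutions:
 v(y) = C1*exp(-9*y/10)


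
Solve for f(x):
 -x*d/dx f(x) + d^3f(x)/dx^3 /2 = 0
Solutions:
 f(x) = C1 + Integral(C2*airyai(2^(1/3)*x) + C3*airybi(2^(1/3)*x), x)


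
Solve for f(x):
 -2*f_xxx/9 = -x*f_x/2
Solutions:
 f(x) = C1 + Integral(C2*airyai(2^(1/3)*3^(2/3)*x/2) + C3*airybi(2^(1/3)*3^(2/3)*x/2), x)


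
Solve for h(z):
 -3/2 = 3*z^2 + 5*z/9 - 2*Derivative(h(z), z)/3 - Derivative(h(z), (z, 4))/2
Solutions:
 h(z) = C1 + C4*exp(-6^(2/3)*z/3) + 3*z^3/2 + 5*z^2/12 + 9*z/4 + (C2*sin(2^(2/3)*3^(1/6)*z/2) + C3*cos(2^(2/3)*3^(1/6)*z/2))*exp(6^(2/3)*z/6)


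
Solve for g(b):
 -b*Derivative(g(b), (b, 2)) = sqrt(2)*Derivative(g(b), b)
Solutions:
 g(b) = C1 + C2*b^(1 - sqrt(2))


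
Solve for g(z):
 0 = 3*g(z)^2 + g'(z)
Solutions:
 g(z) = 1/(C1 + 3*z)


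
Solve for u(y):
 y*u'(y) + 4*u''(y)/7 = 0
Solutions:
 u(y) = C1 + C2*erf(sqrt(14)*y/4)


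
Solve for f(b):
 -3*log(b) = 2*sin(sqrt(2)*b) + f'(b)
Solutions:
 f(b) = C1 - 3*b*log(b) + 3*b + sqrt(2)*cos(sqrt(2)*b)


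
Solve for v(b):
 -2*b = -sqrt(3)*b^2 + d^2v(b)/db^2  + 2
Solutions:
 v(b) = C1 + C2*b + sqrt(3)*b^4/12 - b^3/3 - b^2


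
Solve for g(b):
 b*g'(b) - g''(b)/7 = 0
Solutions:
 g(b) = C1 + C2*erfi(sqrt(14)*b/2)


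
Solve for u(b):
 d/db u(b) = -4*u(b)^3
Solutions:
 u(b) = -sqrt(2)*sqrt(-1/(C1 - 4*b))/2
 u(b) = sqrt(2)*sqrt(-1/(C1 - 4*b))/2


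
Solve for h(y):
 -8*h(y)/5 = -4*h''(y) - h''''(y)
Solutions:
 h(y) = C1*exp(-y*sqrt(-2 + 2*sqrt(35)/5)) + C2*exp(y*sqrt(-2 + 2*sqrt(35)/5)) + C3*sin(y*sqrt(2 + 2*sqrt(35)/5)) + C4*cos(y*sqrt(2 + 2*sqrt(35)/5))


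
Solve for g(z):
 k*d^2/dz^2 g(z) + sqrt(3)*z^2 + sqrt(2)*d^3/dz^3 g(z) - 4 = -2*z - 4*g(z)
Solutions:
 g(z) = C1*exp(-z*(2^(5/6)*k^2/(2*(k^3/4 + sqrt(-k^6 + (k^3 + 108)^2)/4 + 27)^(1/3)) + sqrt(2)*k + 2*2^(1/6)*(k^3/4 + sqrt(-k^6 + (k^3 + 108)^2)/4 + 27)^(1/3))/6) + C2*exp(z*(-2^(5/6)*k^2/((-1 + sqrt(3)*I)*(k^3/4 + sqrt(-k^6 + (k^3 + 108)^2)/4 + 27)^(1/3)) - sqrt(2)*k + 2^(1/6)*(k^3/4 + sqrt(-k^6 + (k^3 + 108)^2)/4 + 27)^(1/3) - 2^(1/6)*sqrt(3)*I*(k^3/4 + sqrt(-k^6 + (k^3 + 108)^2)/4 + 27)^(1/3))/6) + C3*exp(z*(2^(5/6)*k^2/((1 + sqrt(3)*I)*(k^3/4 + sqrt(-k^6 + (k^3 + 108)^2)/4 + 27)^(1/3)) - sqrt(2)*k + 2^(1/6)*(k^3/4 + sqrt(-k^6 + (k^3 + 108)^2)/4 + 27)^(1/3) + 2^(1/6)*sqrt(3)*I*(k^3/4 + sqrt(-k^6 + (k^3 + 108)^2)/4 + 27)^(1/3))/6) + sqrt(3)*k/8 - sqrt(3)*z^2/4 - z/2 + 1


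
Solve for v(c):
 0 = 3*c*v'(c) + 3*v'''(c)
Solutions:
 v(c) = C1 + Integral(C2*airyai(-c) + C3*airybi(-c), c)


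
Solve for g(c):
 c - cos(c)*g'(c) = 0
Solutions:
 g(c) = C1 + Integral(c/cos(c), c)


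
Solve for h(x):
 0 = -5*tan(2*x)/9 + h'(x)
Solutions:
 h(x) = C1 - 5*log(cos(2*x))/18


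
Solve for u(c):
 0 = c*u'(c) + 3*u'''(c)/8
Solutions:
 u(c) = C1 + Integral(C2*airyai(-2*3^(2/3)*c/3) + C3*airybi(-2*3^(2/3)*c/3), c)


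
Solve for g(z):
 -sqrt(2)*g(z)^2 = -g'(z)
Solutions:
 g(z) = -1/(C1 + sqrt(2)*z)


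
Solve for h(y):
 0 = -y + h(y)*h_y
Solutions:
 h(y) = -sqrt(C1 + y^2)
 h(y) = sqrt(C1 + y^2)


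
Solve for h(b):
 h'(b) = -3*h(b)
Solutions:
 h(b) = C1*exp(-3*b)


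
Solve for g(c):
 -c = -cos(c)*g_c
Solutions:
 g(c) = C1 + Integral(c/cos(c), c)


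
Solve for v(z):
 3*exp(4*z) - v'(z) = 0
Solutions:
 v(z) = C1 + 3*exp(4*z)/4


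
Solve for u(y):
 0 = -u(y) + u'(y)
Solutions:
 u(y) = C1*exp(y)


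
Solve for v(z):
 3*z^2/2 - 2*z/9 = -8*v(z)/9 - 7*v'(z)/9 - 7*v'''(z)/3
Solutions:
 v(z) = C1*exp(7^(1/3)*z*(-7/(36 + sqrt(1345))^(1/3) + 7^(1/3)*(36 + sqrt(1345))^(1/3))/42)*sin(sqrt(3)*7^(1/3)*z*(7/(36 + sqrt(1345))^(1/3) + 7^(1/3)*(36 + sqrt(1345))^(1/3))/42) + C2*exp(7^(1/3)*z*(-7/(36 + sqrt(1345))^(1/3) + 7^(1/3)*(36 + sqrt(1345))^(1/3))/42)*cos(sqrt(3)*7^(1/3)*z*(7/(36 + sqrt(1345))^(1/3) + 7^(1/3)*(36 + sqrt(1345))^(1/3))/42) + C3*exp(-7^(1/3)*z*(-7/(36 + sqrt(1345))^(1/3) + 7^(1/3)*(36 + sqrt(1345))^(1/3))/21) - 27*z^2/16 + 205*z/64 - 1435/512


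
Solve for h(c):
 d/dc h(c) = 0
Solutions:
 h(c) = C1


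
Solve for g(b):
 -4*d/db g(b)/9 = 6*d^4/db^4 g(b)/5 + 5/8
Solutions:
 g(b) = C1 + C4*exp(-10^(1/3)*b/3) - 45*b/32 + (C2*sin(10^(1/3)*sqrt(3)*b/6) + C3*cos(10^(1/3)*sqrt(3)*b/6))*exp(10^(1/3)*b/6)


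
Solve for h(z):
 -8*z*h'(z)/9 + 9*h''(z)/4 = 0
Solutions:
 h(z) = C1 + C2*erfi(4*z/9)


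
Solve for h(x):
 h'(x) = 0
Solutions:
 h(x) = C1


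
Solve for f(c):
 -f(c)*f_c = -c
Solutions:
 f(c) = -sqrt(C1 + c^2)
 f(c) = sqrt(C1 + c^2)


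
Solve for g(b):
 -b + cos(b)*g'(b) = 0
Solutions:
 g(b) = C1 + Integral(b/cos(b), b)


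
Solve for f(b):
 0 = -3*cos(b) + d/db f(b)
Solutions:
 f(b) = C1 + 3*sin(b)


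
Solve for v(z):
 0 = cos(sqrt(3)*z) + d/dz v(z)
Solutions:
 v(z) = C1 - sqrt(3)*sin(sqrt(3)*z)/3


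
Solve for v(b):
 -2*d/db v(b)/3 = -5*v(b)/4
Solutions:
 v(b) = C1*exp(15*b/8)


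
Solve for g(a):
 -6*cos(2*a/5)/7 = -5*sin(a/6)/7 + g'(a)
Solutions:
 g(a) = C1 - 15*sin(2*a/5)/7 - 30*cos(a/6)/7


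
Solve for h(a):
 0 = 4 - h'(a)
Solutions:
 h(a) = C1 + 4*a


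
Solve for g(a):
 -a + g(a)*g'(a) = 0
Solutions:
 g(a) = -sqrt(C1 + a^2)
 g(a) = sqrt(C1 + a^2)


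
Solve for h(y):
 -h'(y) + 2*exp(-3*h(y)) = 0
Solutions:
 h(y) = log(C1 + 6*y)/3
 h(y) = log((-3^(1/3) - 3^(5/6)*I)*(C1 + 2*y)^(1/3)/2)
 h(y) = log((-3^(1/3) + 3^(5/6)*I)*(C1 + 2*y)^(1/3)/2)


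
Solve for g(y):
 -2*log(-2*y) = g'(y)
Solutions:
 g(y) = C1 - 2*y*log(-y) + 2*y*(1 - log(2))


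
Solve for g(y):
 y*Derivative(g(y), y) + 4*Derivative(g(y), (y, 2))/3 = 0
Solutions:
 g(y) = C1 + C2*erf(sqrt(6)*y/4)


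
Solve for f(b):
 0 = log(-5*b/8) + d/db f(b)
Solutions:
 f(b) = C1 - b*log(-b) + b*(-log(5) + 1 + 3*log(2))


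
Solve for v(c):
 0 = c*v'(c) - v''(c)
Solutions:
 v(c) = C1 + C2*erfi(sqrt(2)*c/2)


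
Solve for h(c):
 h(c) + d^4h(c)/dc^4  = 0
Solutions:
 h(c) = (C1*sin(sqrt(2)*c/2) + C2*cos(sqrt(2)*c/2))*exp(-sqrt(2)*c/2) + (C3*sin(sqrt(2)*c/2) + C4*cos(sqrt(2)*c/2))*exp(sqrt(2)*c/2)


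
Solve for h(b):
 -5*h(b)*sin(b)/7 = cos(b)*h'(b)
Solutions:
 h(b) = C1*cos(b)^(5/7)


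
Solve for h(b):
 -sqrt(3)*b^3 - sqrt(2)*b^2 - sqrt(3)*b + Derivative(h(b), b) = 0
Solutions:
 h(b) = C1 + sqrt(3)*b^4/4 + sqrt(2)*b^3/3 + sqrt(3)*b^2/2


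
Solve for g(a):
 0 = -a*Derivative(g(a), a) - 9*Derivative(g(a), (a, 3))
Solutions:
 g(a) = C1 + Integral(C2*airyai(-3^(1/3)*a/3) + C3*airybi(-3^(1/3)*a/3), a)


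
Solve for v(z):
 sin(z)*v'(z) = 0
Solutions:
 v(z) = C1


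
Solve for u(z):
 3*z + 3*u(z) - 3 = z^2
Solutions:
 u(z) = z^2/3 - z + 1


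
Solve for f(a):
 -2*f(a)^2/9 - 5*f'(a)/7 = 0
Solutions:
 f(a) = 45/(C1 + 14*a)


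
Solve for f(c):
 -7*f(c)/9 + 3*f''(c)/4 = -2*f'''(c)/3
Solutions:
 f(c) = C1*exp(-c*(27*3^(1/3)/(16*sqrt(2569) + 815)^(1/3) + 18 + 3^(2/3)*(16*sqrt(2569) + 815)^(1/3))/48)*sin(3^(1/6)*c*(-(16*sqrt(2569) + 815)^(1/3) + 9*3^(2/3)/(16*sqrt(2569) + 815)^(1/3))/16) + C2*exp(-c*(27*3^(1/3)/(16*sqrt(2569) + 815)^(1/3) + 18 + 3^(2/3)*(16*sqrt(2569) + 815)^(1/3))/48)*cos(3^(1/6)*c*(-(16*sqrt(2569) + 815)^(1/3) + 9*3^(2/3)/(16*sqrt(2569) + 815)^(1/3))/16) + C3*exp(c*(-9 + 27*3^(1/3)/(16*sqrt(2569) + 815)^(1/3) + 3^(2/3)*(16*sqrt(2569) + 815)^(1/3))/24)


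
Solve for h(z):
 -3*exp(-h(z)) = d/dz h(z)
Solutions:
 h(z) = log(C1 - 3*z)


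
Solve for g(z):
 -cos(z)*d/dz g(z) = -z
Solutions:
 g(z) = C1 + Integral(z/cos(z), z)


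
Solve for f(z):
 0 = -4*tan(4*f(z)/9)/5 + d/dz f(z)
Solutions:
 f(z) = -9*asin(C1*exp(16*z/45))/4 + 9*pi/4
 f(z) = 9*asin(C1*exp(16*z/45))/4


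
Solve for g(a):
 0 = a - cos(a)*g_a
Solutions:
 g(a) = C1 + Integral(a/cos(a), a)


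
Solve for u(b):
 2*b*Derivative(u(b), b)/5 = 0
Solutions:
 u(b) = C1


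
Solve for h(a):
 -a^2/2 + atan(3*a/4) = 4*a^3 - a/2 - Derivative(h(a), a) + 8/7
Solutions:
 h(a) = C1 + a^4 + a^3/6 - a^2/4 - a*atan(3*a/4) + 8*a/7 + 2*log(9*a^2 + 16)/3


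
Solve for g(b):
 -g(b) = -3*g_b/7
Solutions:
 g(b) = C1*exp(7*b/3)


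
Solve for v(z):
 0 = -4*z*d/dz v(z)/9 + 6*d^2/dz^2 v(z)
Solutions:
 v(z) = C1 + C2*erfi(sqrt(3)*z/9)


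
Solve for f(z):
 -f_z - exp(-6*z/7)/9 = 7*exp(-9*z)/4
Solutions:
 f(z) = C1 + 7*exp(-9*z)/36 + 7*exp(-6*z/7)/54


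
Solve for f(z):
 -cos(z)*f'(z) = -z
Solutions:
 f(z) = C1 + Integral(z/cos(z), z)


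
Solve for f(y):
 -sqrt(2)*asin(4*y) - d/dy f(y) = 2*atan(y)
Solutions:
 f(y) = C1 - 2*y*atan(y) - sqrt(2)*(y*asin(4*y) + sqrt(1 - 16*y^2)/4) + log(y^2 + 1)


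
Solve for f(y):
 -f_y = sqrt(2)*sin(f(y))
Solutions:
 f(y) = -acos((-C1 - exp(2*sqrt(2)*y))/(C1 - exp(2*sqrt(2)*y))) + 2*pi
 f(y) = acos((-C1 - exp(2*sqrt(2)*y))/(C1 - exp(2*sqrt(2)*y)))


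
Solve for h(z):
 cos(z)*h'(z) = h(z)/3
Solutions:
 h(z) = C1*(sin(z) + 1)^(1/6)/(sin(z) - 1)^(1/6)


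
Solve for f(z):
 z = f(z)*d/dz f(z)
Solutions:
 f(z) = -sqrt(C1 + z^2)
 f(z) = sqrt(C1 + z^2)


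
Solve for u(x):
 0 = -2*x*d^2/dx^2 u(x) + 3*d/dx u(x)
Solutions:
 u(x) = C1 + C2*x^(5/2)


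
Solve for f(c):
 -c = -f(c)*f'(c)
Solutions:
 f(c) = -sqrt(C1 + c^2)
 f(c) = sqrt(C1 + c^2)


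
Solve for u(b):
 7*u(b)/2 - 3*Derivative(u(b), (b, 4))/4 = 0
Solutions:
 u(b) = C1*exp(-14^(1/4)*3^(3/4)*b/3) + C2*exp(14^(1/4)*3^(3/4)*b/3) + C3*sin(14^(1/4)*3^(3/4)*b/3) + C4*cos(14^(1/4)*3^(3/4)*b/3)


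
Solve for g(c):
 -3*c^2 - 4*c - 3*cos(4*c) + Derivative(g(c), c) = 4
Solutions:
 g(c) = C1 + c^3 + 2*c^2 + 4*c + 3*sin(4*c)/4


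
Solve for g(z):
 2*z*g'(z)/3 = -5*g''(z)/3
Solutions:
 g(z) = C1 + C2*erf(sqrt(5)*z/5)


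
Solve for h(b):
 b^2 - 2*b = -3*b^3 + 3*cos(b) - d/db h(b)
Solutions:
 h(b) = C1 - 3*b^4/4 - b^3/3 + b^2 + 3*sin(b)


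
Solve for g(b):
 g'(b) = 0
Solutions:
 g(b) = C1


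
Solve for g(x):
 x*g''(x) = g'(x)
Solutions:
 g(x) = C1 + C2*x^2


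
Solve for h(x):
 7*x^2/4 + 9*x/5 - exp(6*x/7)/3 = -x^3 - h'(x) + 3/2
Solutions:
 h(x) = C1 - x^4/4 - 7*x^3/12 - 9*x^2/10 + 3*x/2 + 7*exp(6*x/7)/18


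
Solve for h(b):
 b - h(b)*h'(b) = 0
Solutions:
 h(b) = -sqrt(C1 + b^2)
 h(b) = sqrt(C1 + b^2)


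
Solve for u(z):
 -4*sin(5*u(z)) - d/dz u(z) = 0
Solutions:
 u(z) = -acos((-C1 - exp(40*z))/(C1 - exp(40*z)))/5 + 2*pi/5
 u(z) = acos((-C1 - exp(40*z))/(C1 - exp(40*z)))/5


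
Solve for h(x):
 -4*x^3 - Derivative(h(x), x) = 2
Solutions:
 h(x) = C1 - x^4 - 2*x


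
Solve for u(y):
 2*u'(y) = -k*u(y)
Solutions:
 u(y) = C1*exp(-k*y/2)


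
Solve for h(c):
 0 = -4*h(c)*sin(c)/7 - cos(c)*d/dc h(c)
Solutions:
 h(c) = C1*cos(c)^(4/7)


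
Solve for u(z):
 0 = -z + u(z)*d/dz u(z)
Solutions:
 u(z) = -sqrt(C1 + z^2)
 u(z) = sqrt(C1 + z^2)


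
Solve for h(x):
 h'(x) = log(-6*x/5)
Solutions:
 h(x) = C1 + x*log(-x) + x*(-log(5) - 1 + log(6))


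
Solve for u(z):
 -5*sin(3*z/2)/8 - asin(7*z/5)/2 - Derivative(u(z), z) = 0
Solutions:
 u(z) = C1 - z*asin(7*z/5)/2 - sqrt(25 - 49*z^2)/14 + 5*cos(3*z/2)/12


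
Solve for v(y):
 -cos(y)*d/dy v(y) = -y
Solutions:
 v(y) = C1 + Integral(y/cos(y), y)


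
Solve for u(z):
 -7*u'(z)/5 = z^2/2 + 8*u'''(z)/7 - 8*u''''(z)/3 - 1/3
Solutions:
 u(z) = C1 + C2*exp(z*(-10^(2/3)*(49*sqrt(22089) + 7283)^(1/3) - 40*10^(1/3)/(49*sqrt(22089) + 7283)^(1/3) + 40)/280)*sin(10^(1/3)*sqrt(3)*z*(-10^(1/3)*(49*sqrt(22089) + 7283)^(1/3) + 40/(49*sqrt(22089) + 7283)^(1/3))/280) + C3*exp(z*(-10^(2/3)*(49*sqrt(22089) + 7283)^(1/3) - 40*10^(1/3)/(49*sqrt(22089) + 7283)^(1/3) + 40)/280)*cos(10^(1/3)*sqrt(3)*z*(-10^(1/3)*(49*sqrt(22089) + 7283)^(1/3) + 40/(49*sqrt(22089) + 7283)^(1/3))/280) + C4*exp(z*(40*10^(1/3)/(49*sqrt(22089) + 7283)^(1/3) + 20 + 10^(2/3)*(49*sqrt(22089) + 7283)^(1/3))/140) - 5*z^3/42 + 845*z/1029


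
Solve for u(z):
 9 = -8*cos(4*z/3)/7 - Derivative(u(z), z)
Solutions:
 u(z) = C1 - 9*z - 6*sin(4*z/3)/7


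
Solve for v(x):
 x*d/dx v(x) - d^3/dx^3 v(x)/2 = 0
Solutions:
 v(x) = C1 + Integral(C2*airyai(2^(1/3)*x) + C3*airybi(2^(1/3)*x), x)


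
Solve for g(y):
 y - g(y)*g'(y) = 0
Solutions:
 g(y) = -sqrt(C1 + y^2)
 g(y) = sqrt(C1 + y^2)


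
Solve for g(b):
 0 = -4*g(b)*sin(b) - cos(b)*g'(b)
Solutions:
 g(b) = C1*cos(b)^4


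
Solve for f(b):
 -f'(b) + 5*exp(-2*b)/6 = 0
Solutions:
 f(b) = C1 - 5*exp(-2*b)/12


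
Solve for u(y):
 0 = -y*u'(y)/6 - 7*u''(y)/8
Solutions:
 u(y) = C1 + C2*erf(sqrt(42)*y/21)


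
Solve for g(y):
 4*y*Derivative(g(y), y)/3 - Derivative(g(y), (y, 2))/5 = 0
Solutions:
 g(y) = C1 + C2*erfi(sqrt(30)*y/3)


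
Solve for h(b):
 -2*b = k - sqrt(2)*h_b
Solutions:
 h(b) = C1 + sqrt(2)*b^2/2 + sqrt(2)*b*k/2


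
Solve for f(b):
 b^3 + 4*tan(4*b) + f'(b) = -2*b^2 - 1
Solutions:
 f(b) = C1 - b^4/4 - 2*b^3/3 - b + log(cos(4*b))


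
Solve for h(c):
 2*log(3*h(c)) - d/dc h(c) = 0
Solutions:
 -Integral(1/(log(_y) + log(3)), (_y, h(c)))/2 = C1 - c


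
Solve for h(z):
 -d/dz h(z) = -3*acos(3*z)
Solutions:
 h(z) = C1 + 3*z*acos(3*z) - sqrt(1 - 9*z^2)


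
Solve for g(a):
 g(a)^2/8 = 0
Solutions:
 g(a) = 0


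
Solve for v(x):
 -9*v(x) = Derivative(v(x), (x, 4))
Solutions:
 v(x) = (C1*sin(sqrt(6)*x/2) + C2*cos(sqrt(6)*x/2))*exp(-sqrt(6)*x/2) + (C3*sin(sqrt(6)*x/2) + C4*cos(sqrt(6)*x/2))*exp(sqrt(6)*x/2)


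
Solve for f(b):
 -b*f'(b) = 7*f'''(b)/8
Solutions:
 f(b) = C1 + Integral(C2*airyai(-2*7^(2/3)*b/7) + C3*airybi(-2*7^(2/3)*b/7), b)


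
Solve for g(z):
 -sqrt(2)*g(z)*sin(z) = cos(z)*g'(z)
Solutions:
 g(z) = C1*cos(z)^(sqrt(2))


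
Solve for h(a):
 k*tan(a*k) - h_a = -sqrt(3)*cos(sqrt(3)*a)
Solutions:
 h(a) = C1 + k*Piecewise((-log(cos(a*k))/k, Ne(k, 0)), (0, True)) + sin(sqrt(3)*a)


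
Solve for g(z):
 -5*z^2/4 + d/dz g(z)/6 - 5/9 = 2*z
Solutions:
 g(z) = C1 + 5*z^3/2 + 6*z^2 + 10*z/3
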